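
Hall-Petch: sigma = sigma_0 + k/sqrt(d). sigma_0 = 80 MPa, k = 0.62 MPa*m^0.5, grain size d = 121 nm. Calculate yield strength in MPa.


d = 121 nm = 1.21e-07 m
sqrt(d) = 0.0003478505
Hall-Petch contribution = k / sqrt(d) = 0.62 / 0.0003478505 = 1782.4 MPa
sigma = sigma_0 + k/sqrt(d) = 80 + 1782.4 = 1862.4 MPa

1862.4


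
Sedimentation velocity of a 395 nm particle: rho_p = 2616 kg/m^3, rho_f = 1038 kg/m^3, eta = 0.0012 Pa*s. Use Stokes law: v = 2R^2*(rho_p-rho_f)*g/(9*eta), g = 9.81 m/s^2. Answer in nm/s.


Radius R = 395/2 nm = 1.975e-07 m
Density difference = 2616 - 1038 = 1578 kg/m^3
v = 2 * R^2 * (rho_p - rho_f) * g / (9 * eta)
v = 2 * (1.975e-07)^2 * 1578 * 9.81 / (9 * 0.0012)
v = 1.11819e-07 m/s = 111.8192 nm/s

111.8192


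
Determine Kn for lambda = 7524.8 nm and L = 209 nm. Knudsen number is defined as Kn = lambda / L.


Knudsen number Kn = lambda / L
Kn = 7524.8 / 209
Kn = 36.0038

36.0038


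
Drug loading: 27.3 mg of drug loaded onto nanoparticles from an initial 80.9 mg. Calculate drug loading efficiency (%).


Drug loading efficiency = (drug loaded / drug initial) * 100
DLE = 27.3 / 80.9 * 100
DLE = 0.3375 * 100
DLE = 33.75%

33.75


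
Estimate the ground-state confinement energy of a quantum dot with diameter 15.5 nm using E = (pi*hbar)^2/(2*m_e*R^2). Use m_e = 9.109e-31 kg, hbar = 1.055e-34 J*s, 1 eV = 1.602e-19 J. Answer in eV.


Radius R = 15.5/2 = 7.75 nm = 7.75e-09 m
E = (pi * 1.055e-34)^2 / (2 * 9.109e-31 * (7.75e-09)^2)
E(J) = 1.00392e-21
E = E(J) / 1.602e-19 = 0.0063 eV

0.0063


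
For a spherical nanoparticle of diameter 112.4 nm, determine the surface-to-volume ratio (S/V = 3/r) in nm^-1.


Radius r = 112.4/2 = 56.2 nm
S/V = 3 / r = 3 / 56.2
S/V = 0.0534 nm^-1

0.0534


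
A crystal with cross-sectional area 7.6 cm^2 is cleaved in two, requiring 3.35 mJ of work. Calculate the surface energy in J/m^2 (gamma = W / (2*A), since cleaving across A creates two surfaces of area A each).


Convert: A = 7.6 cm^2 = 0.00076 m^2, W = 3.35 mJ = 0.00335 J
Cleaving exposes two faces of area A, so total new surface = 2*A and gamma = W / (2*A)
gamma = 0.00335 / (2 * 0.00076)
gamma = 2.204 J/m^2

2.204


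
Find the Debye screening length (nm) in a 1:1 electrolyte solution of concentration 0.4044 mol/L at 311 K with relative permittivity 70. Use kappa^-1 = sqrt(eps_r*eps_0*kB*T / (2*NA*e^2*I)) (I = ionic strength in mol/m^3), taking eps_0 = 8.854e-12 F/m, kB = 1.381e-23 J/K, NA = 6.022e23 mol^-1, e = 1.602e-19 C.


Ionic strength I = 0.4044 * 1^2 * 1000 = 404.4 mol/m^3
kappa^-1 = sqrt(70 * 8.854e-12 * 1.381e-23 * 311 / (2 * 6.022e23 * (1.602e-19)^2 * 404.4))
kappa^-1 = 0.461 nm

0.461


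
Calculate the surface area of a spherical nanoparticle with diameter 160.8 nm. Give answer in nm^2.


Radius r = 160.8/2 = 80.4 nm
Surface area SA = 4 * pi * r^2
SA = 4 * pi * (80.4)^2
SA = 81231.03 nm^2

81231.03


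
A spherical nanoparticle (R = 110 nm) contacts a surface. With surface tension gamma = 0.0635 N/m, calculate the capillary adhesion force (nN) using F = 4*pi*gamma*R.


Convert radius: R = 110 nm = 1.1e-07 m
F = 4 * pi * gamma * R
F = 4 * pi * 0.0635 * 1.1e-07
F = 8.77761e-08 N = 87.7761 nN

87.7761


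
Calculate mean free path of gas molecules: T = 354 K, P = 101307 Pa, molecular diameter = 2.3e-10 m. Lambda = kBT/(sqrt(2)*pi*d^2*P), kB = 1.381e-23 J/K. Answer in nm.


Mean free path: lambda = kB*T / (sqrt(2) * pi * d^2 * P)
lambda = 1.381e-23 * 354 / (sqrt(2) * pi * (2.3e-10)^2 * 101307)
lambda = 2.05323e-07 m
lambda = 205.32 nm

205.32


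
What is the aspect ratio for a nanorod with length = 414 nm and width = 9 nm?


Aspect ratio AR = length / diameter
AR = 414 / 9
AR = 46.0

46.0


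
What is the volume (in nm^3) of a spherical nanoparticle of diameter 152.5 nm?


Radius r = 152.5/2 = 76.25 nm
Volume V = (4/3) * pi * r^3
V = (4/3) * pi * (76.25)^3
V = 1856983.96 nm^3

1856983.96


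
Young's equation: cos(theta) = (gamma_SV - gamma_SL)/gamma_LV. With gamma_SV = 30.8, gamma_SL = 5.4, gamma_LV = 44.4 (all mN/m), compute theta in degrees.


cos(theta) = (gamma_SV - gamma_SL) / gamma_LV
cos(theta) = (30.8 - 5.4) / 44.4
cos(theta) = 0.572072
theta = arccos(0.572072) = 55.11 degrees

55.11


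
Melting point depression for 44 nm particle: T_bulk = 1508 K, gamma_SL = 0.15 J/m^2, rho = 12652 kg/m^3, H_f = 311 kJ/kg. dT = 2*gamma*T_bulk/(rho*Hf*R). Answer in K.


Radius R = 44/2 = 22 nm = 2.2e-08 m
Convert H_f = 311 kJ/kg = 311000 J/kg
dT = 2 * gamma_SL * T_bulk / (rho * H_f * R)
dT = 2 * 0.15 * 1508 / (12652 * 311000 * 2.2e-08)
dT = 5.2 K

5.2


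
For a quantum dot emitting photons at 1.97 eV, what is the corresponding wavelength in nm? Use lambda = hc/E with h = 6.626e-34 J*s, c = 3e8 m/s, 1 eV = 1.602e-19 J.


Convert energy: E = 1.97 eV = 1.97 * 1.602e-19 = 3.15594e-19 J
lambda = h*c / E = 6.626e-34 * 3e8 / 3.15594e-19
lambda = 6.2986e-07 m = 629.9 nm

629.9


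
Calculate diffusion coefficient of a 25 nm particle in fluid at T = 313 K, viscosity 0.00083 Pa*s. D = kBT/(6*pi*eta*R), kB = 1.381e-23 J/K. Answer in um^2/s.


Radius R = 25/2 = 12.5 nm = 1.25e-08 m
D = kB*T / (6*pi*eta*R)
D = 1.381e-23 * 313 / (6 * pi * 0.00083 * 1.25e-08)
D = 2.21029e-11 m^2/s = 22.103 um^2/s

22.103


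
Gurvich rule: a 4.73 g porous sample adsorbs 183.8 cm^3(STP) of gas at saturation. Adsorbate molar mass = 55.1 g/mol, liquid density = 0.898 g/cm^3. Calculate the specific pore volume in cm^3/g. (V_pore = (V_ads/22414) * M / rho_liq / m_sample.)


Moles adsorbed n = V_ads / 22414 = 183.8 / 22414 = 8.200232e-03 mol
Liquid volume V_liq = n * M / rho_liq = 8.200232e-03 * 55.1 / 0.898 = 0.50315 cm^3
Specific pore volume V_pore = V_liq / m_sample = 0.50315 / 4.73
V_pore = 0.1064 cm^3/g

0.1064


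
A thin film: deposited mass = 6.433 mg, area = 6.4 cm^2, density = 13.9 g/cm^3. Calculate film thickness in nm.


Convert: m = 6.433 mg = 6.4330e-06 kg, A = 6.4 cm^2 = 6.4000e-04 m^2, rho = 13.9 g/cm^3 = 13900 kg/m^3
t = m / (A * rho)
t = 6.4330e-06 / (6.4000e-04 * 13900)
t = 7.2313e-07 m = 723.1 nm

723.1


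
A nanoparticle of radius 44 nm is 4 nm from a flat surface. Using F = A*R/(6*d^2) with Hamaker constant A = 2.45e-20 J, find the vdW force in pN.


Convert to SI: R = 44 nm = 4.4e-08 m, d = 4 nm = 4e-09 m
F = A * R / (6 * d^2)
F = 2.45e-20 * 4.4e-08 / (6 * (4e-09)^2)
F = 1.12292e-11 N = 11.229 pN

11.229


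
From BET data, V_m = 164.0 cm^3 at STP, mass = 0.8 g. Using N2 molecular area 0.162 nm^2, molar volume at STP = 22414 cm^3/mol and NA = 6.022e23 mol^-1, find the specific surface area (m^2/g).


Number of moles in monolayer = V_m / 22414 = 164.0 / 22414 = 0.00731686
Number of molecules = moles * NA = 0.00731686 * 6.022e23
SA = molecules * sigma / mass
SA = (164.0 / 22414) * 6.022e23 * 0.162e-18 / 0.8
SA = 892.3 m^2/g

892.3


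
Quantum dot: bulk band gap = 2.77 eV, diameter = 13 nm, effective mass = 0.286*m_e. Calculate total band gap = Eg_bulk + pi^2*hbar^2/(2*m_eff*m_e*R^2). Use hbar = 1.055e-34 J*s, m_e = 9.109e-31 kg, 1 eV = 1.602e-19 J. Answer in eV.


Radius R = 13/2 nm = 6.5e-09 m
Confinement energy dE = pi^2 * hbar^2 / (2 * m_eff * m_e * R^2)
dE = pi^2 * (1.055e-34)^2 / (2 * 0.286 * 9.109e-31 * (6.5e-09)^2) J, divided by 1.602e-19 J/eV
dE = 0.0311 eV
Total band gap = E_g(bulk) + dE = 2.77 + 0.0311 = 2.8011 eV

2.8011


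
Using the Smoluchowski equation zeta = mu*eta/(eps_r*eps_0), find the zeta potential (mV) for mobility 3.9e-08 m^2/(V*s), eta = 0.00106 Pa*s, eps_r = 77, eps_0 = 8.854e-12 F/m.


Smoluchowski equation: zeta = mu * eta / (eps_r * eps_0)
zeta = 3.9e-08 * 0.00106 / (77 * 8.854e-12)
zeta = 0.060637 V = 60.64 mV

60.64


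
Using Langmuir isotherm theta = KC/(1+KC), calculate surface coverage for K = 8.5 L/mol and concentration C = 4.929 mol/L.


Langmuir isotherm: theta = K*C / (1 + K*C)
K*C = 8.5 * 4.929 = 41.8965
theta = 41.8965 / (1 + 41.8965) = 41.8965 / 42.8965
theta = 0.9767

0.9767


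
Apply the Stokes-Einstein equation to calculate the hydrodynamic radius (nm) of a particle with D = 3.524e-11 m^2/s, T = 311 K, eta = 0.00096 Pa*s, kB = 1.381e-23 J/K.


Stokes-Einstein: R = kB*T / (6*pi*eta*D)
R = 1.381e-23 * 311 / (6 * pi * 0.00096 * 3.524e-11)
R = 6.73513e-09 m = 6.74 nm

6.74


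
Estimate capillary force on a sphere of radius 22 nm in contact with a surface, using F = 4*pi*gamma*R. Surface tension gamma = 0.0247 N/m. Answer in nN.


Convert radius: R = 22 nm = 2.2e-08 m
F = 4 * pi * gamma * R
F = 4 * pi * 0.0247 * 2.2e-08
F = 6.82857e-09 N = 6.8286 nN

6.8286


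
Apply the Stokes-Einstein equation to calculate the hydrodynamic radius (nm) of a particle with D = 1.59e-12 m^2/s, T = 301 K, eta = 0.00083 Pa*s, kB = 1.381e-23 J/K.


Stokes-Einstein: R = kB*T / (6*pi*eta*D)
R = 1.381e-23 * 301 / (6 * pi * 0.00083 * 1.59e-12)
R = 1.67103e-07 m = 167.1 nm

167.1


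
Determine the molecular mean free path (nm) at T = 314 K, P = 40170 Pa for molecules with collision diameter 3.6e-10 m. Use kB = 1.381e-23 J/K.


Mean free path: lambda = kB*T / (sqrt(2) * pi * d^2 * P)
lambda = 1.381e-23 * 314 / (sqrt(2) * pi * (3.6e-10)^2 * 40170)
lambda = 1.87479e-07 m
lambda = 187.48 nm

187.48


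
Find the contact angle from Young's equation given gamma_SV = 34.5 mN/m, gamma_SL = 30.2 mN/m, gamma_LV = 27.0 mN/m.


cos(theta) = (gamma_SV - gamma_SL) / gamma_LV
cos(theta) = (34.5 - 30.2) / 27.0
cos(theta) = 0.159259
theta = arccos(0.159259) = 80.84 degrees

80.84


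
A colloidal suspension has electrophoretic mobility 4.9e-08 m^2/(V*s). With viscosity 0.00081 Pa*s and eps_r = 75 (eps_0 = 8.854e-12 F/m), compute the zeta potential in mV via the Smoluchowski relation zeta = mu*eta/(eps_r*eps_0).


Smoluchowski equation: zeta = mu * eta / (eps_r * eps_0)
zeta = 4.9e-08 * 0.00081 / (75 * 8.854e-12)
zeta = 0.05977 V = 59.77 mV

59.77


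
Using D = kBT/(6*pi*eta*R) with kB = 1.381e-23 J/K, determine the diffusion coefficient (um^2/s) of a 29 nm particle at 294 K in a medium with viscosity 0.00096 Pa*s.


Radius R = 29/2 = 14.5 nm = 1.45e-08 m
D = kB*T / (6*pi*eta*R)
D = 1.381e-23 * 294 / (6 * pi * 0.00096 * 1.45e-08)
D = 1.54739e-11 m^2/s = 15.474 um^2/s

15.474


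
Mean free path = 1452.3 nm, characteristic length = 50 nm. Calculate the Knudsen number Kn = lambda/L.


Knudsen number Kn = lambda / L
Kn = 1452.3 / 50
Kn = 29.046

29.046


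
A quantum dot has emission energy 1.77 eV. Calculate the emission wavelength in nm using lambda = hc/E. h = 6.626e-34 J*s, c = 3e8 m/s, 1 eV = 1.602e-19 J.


Convert energy: E = 1.77 eV = 1.77 * 1.602e-19 = 2.83554e-19 J
lambda = h*c / E = 6.626e-34 * 3e8 / 2.83554e-19
lambda = 7.0103e-07 m = 701.0 nm

701.0


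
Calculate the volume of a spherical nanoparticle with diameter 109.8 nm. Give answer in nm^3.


Radius r = 109.8/2 = 54.9 nm
Volume V = (4/3) * pi * r^3
V = (4/3) * pi * (54.9)^3
V = 693115.55 nm^3

693115.55


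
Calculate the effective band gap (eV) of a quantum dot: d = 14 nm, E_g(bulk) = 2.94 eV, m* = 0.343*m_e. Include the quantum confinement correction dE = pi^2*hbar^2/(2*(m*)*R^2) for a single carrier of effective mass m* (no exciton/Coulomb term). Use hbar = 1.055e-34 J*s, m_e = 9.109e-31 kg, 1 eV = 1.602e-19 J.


Radius R = 14/2 nm = 7e-09 m
Confinement energy dE = pi^2 * hbar^2 / (2 * m_eff * m_e * R^2)
dE = pi^2 * (1.055e-34)^2 / (2 * 0.343 * 9.109e-31 * (7e-09)^2) J, divided by 1.602e-19 J/eV
dE = 0.0224 eV
Total band gap = E_g(bulk) + dE = 2.94 + 0.0224 = 2.9624 eV

2.9624


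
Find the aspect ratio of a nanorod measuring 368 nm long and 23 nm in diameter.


Aspect ratio AR = length / diameter
AR = 368 / 23
AR = 16.0

16.0


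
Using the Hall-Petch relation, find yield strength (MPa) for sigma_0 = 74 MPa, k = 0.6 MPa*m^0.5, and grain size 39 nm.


d = 39 nm = 3.9e-08 m
sqrt(d) = 0.0001974842
Hall-Petch contribution = k / sqrt(d) = 0.6 / 0.0001974842 = 3038.2 MPa
sigma = sigma_0 + k/sqrt(d) = 74 + 3038.2 = 3112.2 MPa

3112.2


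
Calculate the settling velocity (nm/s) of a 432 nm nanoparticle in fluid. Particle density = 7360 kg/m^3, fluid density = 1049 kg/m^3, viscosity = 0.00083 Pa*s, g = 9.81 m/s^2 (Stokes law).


Radius R = 432/2 nm = 2.16e-07 m
Density difference = 7360 - 1049 = 6311 kg/m^3
v = 2 * R^2 * (rho_p - rho_f) * g / (9 * eta)
v = 2 * (2.16e-07)^2 * 6311 * 9.81 / (9 * 0.00083)
v = 7.73364e-07 m/s = 773.3642 nm/s

773.3642


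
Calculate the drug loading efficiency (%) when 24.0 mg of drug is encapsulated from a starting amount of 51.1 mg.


Drug loading efficiency = (drug loaded / drug initial) * 100
DLE = 24.0 / 51.1 * 100
DLE = 0.4697 * 100
DLE = 46.97%

46.97


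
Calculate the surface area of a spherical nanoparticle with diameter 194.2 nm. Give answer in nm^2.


Radius r = 194.2/2 = 97.1 nm
Surface area SA = 4 * pi * r^2
SA = 4 * pi * (97.1)^2
SA = 118480.89 nm^2

118480.89


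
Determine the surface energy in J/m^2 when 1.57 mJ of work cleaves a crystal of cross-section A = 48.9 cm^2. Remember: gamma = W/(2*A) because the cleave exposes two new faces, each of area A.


Convert: A = 48.9 cm^2 = 0.00489 m^2, W = 1.57 mJ = 0.00157 J
Cleaving exposes two faces of area A, so total new surface = 2*A and gamma = W / (2*A)
gamma = 0.00157 / (2 * 0.00489)
gamma = 0.161 J/m^2

0.161


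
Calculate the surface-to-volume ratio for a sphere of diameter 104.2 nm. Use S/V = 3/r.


Radius r = 104.2/2 = 52.1 nm
S/V = 3 / r = 3 / 52.1
S/V = 0.0576 nm^-1

0.0576


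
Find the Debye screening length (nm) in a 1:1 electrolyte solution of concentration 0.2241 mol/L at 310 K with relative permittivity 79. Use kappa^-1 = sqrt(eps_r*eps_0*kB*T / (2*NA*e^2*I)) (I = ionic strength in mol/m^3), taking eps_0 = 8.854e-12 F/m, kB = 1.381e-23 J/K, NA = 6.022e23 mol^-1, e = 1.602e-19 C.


Ionic strength I = 0.2241 * 1^2 * 1000 = 224.1 mol/m^3
kappa^-1 = sqrt(79 * 8.854e-12 * 1.381e-23 * 310 / (2 * 6.022e23 * (1.602e-19)^2 * 224.1))
kappa^-1 = 0.657 nm

0.657


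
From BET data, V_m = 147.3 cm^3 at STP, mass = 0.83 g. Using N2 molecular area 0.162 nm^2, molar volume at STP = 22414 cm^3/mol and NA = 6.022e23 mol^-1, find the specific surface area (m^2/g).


Number of moles in monolayer = V_m / 22414 = 147.3 / 22414 = 0.00657179
Number of molecules = moles * NA = 0.00657179 * 6.022e23
SA = molecules * sigma / mass
SA = (147.3 / 22414) * 6.022e23 * 0.162e-18 / 0.83
SA = 772.4 m^2/g

772.4


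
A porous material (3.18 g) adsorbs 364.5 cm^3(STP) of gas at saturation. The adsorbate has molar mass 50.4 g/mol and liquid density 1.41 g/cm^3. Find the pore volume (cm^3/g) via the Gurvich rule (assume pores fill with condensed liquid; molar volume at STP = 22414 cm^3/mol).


Moles adsorbed n = V_ads / 22414 = 364.5 / 22414 = 1.626216e-02 mol
Liquid volume V_liq = n * M / rho_liq = 1.626216e-02 * 50.4 / 1.41 = 0.58129 cm^3
Specific pore volume V_pore = V_liq / m_sample = 0.58129 / 3.18
V_pore = 0.1828 cm^3/g

0.1828


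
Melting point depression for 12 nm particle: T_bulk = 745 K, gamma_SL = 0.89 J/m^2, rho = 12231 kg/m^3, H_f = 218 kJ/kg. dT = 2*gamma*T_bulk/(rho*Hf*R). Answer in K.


Radius R = 12/2 = 6 nm = 6e-09 m
Convert H_f = 218 kJ/kg = 218000 J/kg
dT = 2 * gamma_SL * T_bulk / (rho * H_f * R)
dT = 2 * 0.89 * 745 / (12231 * 218000 * 6e-09)
dT = 82.9 K

82.9


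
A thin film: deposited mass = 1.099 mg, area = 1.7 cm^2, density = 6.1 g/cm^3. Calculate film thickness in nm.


Convert: m = 1.099 mg = 1.0990e-06 kg, A = 1.7 cm^2 = 1.7000e-04 m^2, rho = 6.1 g/cm^3 = 6100 kg/m^3
t = m / (A * rho)
t = 1.0990e-06 / (1.7000e-04 * 6100)
t = 1.0598e-06 m = 1059.8 nm

1059.8


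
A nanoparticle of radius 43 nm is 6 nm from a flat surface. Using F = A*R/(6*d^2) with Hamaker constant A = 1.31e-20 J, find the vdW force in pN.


Convert to SI: R = 43 nm = 4.3e-08 m, d = 6 nm = 6e-09 m
F = A * R / (6 * d^2)
F = 1.31e-20 * 4.3e-08 / (6 * (6e-09)^2)
F = 2.60787e-12 N = 2.608 pN

2.608


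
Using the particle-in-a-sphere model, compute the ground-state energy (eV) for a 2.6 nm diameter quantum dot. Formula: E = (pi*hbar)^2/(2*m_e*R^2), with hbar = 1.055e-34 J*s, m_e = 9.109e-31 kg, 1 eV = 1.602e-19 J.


Radius R = 2.6/2 = 1.3 nm = 1.3e-09 m
E = (pi * 1.055e-34)^2 / (2 * 9.109e-31 * (1.3e-09)^2)
E(J) = 3.56794e-20
E = E(J) / 1.602e-19 = 0.2227 eV

0.2227


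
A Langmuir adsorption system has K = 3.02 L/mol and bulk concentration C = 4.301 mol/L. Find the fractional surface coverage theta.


Langmuir isotherm: theta = K*C / (1 + K*C)
K*C = 3.02 * 4.301 = 12.98902
theta = 12.98902 / (1 + 12.98902) = 12.98902 / 13.98902
theta = 0.9285

0.9285


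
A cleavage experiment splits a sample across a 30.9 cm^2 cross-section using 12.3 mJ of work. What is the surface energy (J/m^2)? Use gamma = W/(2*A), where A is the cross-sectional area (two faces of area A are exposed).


Convert: A = 30.9 cm^2 = 0.00309 m^2, W = 12.3 mJ = 0.0123 J
Cleaving exposes two faces of area A, so total new surface = 2*A and gamma = W / (2*A)
gamma = 0.0123 / (2 * 0.00309)
gamma = 1.99 J/m^2

1.99


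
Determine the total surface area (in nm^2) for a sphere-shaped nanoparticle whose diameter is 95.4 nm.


Radius r = 95.4/2 = 47.7 nm
Surface area SA = 4 * pi * r^2
SA = 4 * pi * (47.7)^2
SA = 28592.14 nm^2

28592.14


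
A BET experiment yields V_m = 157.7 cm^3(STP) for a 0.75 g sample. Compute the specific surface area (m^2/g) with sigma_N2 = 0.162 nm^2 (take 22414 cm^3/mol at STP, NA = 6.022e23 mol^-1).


Number of moles in monolayer = V_m / 22414 = 157.7 / 22414 = 0.00703578
Number of molecules = moles * NA = 0.00703578 * 6.022e23
SA = molecules * sigma / mass
SA = (157.7 / 22414) * 6.022e23 * 0.162e-18 / 0.75
SA = 915.2 m^2/g

915.2


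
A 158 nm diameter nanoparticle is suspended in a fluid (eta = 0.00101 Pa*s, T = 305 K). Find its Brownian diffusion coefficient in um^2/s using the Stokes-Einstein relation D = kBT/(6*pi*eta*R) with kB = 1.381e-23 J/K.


Radius R = 158/2 = 79 nm = 7.9e-08 m
D = kB*T / (6*pi*eta*R)
D = 1.381e-23 * 305 / (6 * pi * 0.00101 * 7.9e-08)
D = 2.80055e-12 m^2/s = 2.801 um^2/s

2.801


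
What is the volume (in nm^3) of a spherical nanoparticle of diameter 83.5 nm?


Radius r = 83.5/2 = 41.75 nm
Volume V = (4/3) * pi * r^3
V = (4/3) * pi * (41.75)^3
V = 304830.24 nm^3

304830.24


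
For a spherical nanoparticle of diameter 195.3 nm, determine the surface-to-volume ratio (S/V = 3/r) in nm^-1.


Radius r = 195.3/2 = 97.65 nm
S/V = 3 / r = 3 / 97.65
S/V = 0.0307 nm^-1

0.0307


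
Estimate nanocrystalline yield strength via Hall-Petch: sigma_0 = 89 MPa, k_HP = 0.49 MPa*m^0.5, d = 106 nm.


d = 106 nm = 1.06e-07 m
sqrt(d) = 0.0003255764
Hall-Petch contribution = k / sqrt(d) = 0.49 / 0.0003255764 = 1505.0 MPa
sigma = sigma_0 + k/sqrt(d) = 89 + 1505.0 = 1594.0 MPa

1594.0


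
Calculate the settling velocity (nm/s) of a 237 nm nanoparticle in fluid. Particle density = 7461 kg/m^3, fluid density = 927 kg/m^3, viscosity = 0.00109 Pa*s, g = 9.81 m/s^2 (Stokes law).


Radius R = 237/2 nm = 1.185e-07 m
Density difference = 7461 - 927 = 6534 kg/m^3
v = 2 * R^2 * (rho_p - rho_f) * g / (9 * eta)
v = 2 * (1.185e-07)^2 * 6534 * 9.81 / (9 * 0.00109)
v = 1.83504e-07 m/s = 183.5041 nm/s

183.5041


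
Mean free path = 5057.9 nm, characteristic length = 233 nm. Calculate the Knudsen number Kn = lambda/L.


Knudsen number Kn = lambda / L
Kn = 5057.9 / 233
Kn = 21.7077

21.7077


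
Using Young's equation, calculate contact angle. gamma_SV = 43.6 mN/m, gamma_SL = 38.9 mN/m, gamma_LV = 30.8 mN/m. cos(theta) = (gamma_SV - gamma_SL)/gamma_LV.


cos(theta) = (gamma_SV - gamma_SL) / gamma_LV
cos(theta) = (43.6 - 38.9) / 30.8
cos(theta) = 0.152597
theta = arccos(0.152597) = 81.22 degrees

81.22


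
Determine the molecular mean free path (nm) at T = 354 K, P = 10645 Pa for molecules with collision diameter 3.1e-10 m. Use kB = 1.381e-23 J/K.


Mean free path: lambda = kB*T / (sqrt(2) * pi * d^2 * P)
lambda = 1.381e-23 * 354 / (sqrt(2) * pi * (3.1e-10)^2 * 10645)
lambda = 1.07563e-06 m
lambda = 1075.63 nm

1075.63


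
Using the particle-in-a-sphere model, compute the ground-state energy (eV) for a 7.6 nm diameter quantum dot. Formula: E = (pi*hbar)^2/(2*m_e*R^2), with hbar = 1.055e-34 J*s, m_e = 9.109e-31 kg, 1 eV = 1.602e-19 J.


Radius R = 7.6/2 = 3.8 nm = 3.8e-09 m
E = (pi * 1.055e-34)^2 / (2 * 9.109e-31 * (3.8e-09)^2)
E(J) = 4.17577e-21
E = E(J) / 1.602e-19 = 0.0261 eV

0.0261


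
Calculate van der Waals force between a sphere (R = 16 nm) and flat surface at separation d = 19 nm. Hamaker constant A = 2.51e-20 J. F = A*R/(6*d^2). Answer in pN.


Convert to SI: R = 16 nm = 1.6e-08 m, d = 19 nm = 1.9e-08 m
F = A * R / (6 * d^2)
F = 2.51e-20 * 1.6e-08 / (6 * (1.9e-08)^2)
F = 1.85411e-13 N = 0.185 pN

0.185


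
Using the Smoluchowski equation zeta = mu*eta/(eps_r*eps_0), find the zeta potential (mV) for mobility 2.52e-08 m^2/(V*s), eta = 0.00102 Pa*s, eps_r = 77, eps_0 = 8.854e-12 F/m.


Smoluchowski equation: zeta = mu * eta / (eps_r * eps_0)
zeta = 2.52e-08 * 0.00102 / (77 * 8.854e-12)
zeta = 0.037703 V = 37.7 mV

37.7


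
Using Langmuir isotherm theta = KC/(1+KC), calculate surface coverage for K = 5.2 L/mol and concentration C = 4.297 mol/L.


Langmuir isotherm: theta = K*C / (1 + K*C)
K*C = 5.2 * 4.297 = 22.3444
theta = 22.3444 / (1 + 22.3444) = 22.3444 / 23.3444
theta = 0.9572

0.9572


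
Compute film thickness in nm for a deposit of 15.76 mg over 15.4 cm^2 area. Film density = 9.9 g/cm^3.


Convert: m = 15.76 mg = 1.5760e-05 kg, A = 15.4 cm^2 = 1.5400e-03 m^2, rho = 9.9 g/cm^3 = 9900 kg/m^3
t = m / (A * rho)
t = 1.5760e-05 / (1.5400e-03 * 9900)
t = 1.0337e-06 m = 1033.7 nm

1033.7


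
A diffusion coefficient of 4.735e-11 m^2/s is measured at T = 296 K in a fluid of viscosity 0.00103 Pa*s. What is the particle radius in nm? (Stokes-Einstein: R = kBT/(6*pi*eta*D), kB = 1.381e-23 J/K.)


Stokes-Einstein: R = kB*T / (6*pi*eta*D)
R = 1.381e-23 * 296 / (6 * pi * 0.00103 * 4.735e-11)
R = 4.44659e-09 m = 4.45 nm

4.45


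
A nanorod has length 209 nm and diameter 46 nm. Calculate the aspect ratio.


Aspect ratio AR = length / diameter
AR = 209 / 46
AR = 4.54

4.54


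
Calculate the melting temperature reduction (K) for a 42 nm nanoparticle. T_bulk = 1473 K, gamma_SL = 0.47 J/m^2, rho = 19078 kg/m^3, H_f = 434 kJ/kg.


Radius R = 42/2 = 21 nm = 2.1e-08 m
Convert H_f = 434 kJ/kg = 434000 J/kg
dT = 2 * gamma_SL * T_bulk / (rho * H_f * R)
dT = 2 * 0.47 * 1473 / (19078 * 434000 * 2.1e-08)
dT = 8.0 K

8.0


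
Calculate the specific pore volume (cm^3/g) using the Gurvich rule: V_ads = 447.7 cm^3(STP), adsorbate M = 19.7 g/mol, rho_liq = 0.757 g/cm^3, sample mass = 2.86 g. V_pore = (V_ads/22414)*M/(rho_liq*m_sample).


Moles adsorbed n = V_ads / 22414 = 447.7 / 22414 = 1.997412e-02 mol
Liquid volume V_liq = n * M / rho_liq = 1.997412e-02 * 19.7 / 0.757 = 0.51980 cm^3
Specific pore volume V_pore = V_liq / m_sample = 0.51980 / 2.86
V_pore = 0.1817 cm^3/g

0.1817


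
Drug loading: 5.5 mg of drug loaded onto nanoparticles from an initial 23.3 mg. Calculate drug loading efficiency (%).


Drug loading efficiency = (drug loaded / drug initial) * 100
DLE = 5.5 / 23.3 * 100
DLE = 0.2361 * 100
DLE = 23.61%

23.61


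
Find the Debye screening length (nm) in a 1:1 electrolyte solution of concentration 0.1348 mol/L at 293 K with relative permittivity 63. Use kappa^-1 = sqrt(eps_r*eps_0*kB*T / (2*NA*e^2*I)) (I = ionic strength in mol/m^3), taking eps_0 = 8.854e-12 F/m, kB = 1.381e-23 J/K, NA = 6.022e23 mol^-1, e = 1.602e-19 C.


Ionic strength I = 0.1348 * 1^2 * 1000 = 134.8 mol/m^3
kappa^-1 = sqrt(63 * 8.854e-12 * 1.381e-23 * 293 / (2 * 6.022e23 * (1.602e-19)^2 * 134.8))
kappa^-1 = 0.736 nm

0.736


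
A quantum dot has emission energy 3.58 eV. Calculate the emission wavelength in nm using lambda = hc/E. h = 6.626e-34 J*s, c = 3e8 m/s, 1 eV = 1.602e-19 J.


Convert energy: E = 3.58 eV = 3.58 * 1.602e-19 = 5.73516e-19 J
lambda = h*c / E = 6.626e-34 * 3e8 / 5.73516e-19
lambda = 3.46599e-07 m = 346.6 nm

346.6


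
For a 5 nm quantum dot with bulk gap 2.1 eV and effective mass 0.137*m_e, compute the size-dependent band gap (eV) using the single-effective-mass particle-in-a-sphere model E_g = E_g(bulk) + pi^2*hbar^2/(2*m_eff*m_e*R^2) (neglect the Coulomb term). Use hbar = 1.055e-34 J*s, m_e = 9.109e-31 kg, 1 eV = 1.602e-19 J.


Radius R = 5/2 nm = 2.5e-09 m
Confinement energy dE = pi^2 * hbar^2 / (2 * m_eff * m_e * R^2)
dE = pi^2 * (1.055e-34)^2 / (2 * 0.137 * 9.109e-31 * (2.5e-09)^2) J, divided by 1.602e-19 J/eV
dE = 0.4396 eV
Total band gap = E_g(bulk) + dE = 2.1 + 0.4396 = 2.5396 eV

2.5396


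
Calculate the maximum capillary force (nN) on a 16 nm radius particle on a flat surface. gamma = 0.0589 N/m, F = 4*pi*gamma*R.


Convert radius: R = 16 nm = 1.6e-08 m
F = 4 * pi * gamma * R
F = 4 * pi * 0.0589 * 1.6e-08
F = 1.18425e-08 N = 11.8425 nN

11.8425


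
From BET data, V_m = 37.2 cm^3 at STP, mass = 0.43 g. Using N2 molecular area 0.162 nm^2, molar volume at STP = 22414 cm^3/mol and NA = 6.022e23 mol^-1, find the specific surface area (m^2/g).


Number of moles in monolayer = V_m / 22414 = 37.2 / 22414 = 0.00165968
Number of molecules = moles * NA = 0.00165968 * 6.022e23
SA = molecules * sigma / mass
SA = (37.2 / 22414) * 6.022e23 * 0.162e-18 / 0.43
SA = 376.5 m^2/g

376.5


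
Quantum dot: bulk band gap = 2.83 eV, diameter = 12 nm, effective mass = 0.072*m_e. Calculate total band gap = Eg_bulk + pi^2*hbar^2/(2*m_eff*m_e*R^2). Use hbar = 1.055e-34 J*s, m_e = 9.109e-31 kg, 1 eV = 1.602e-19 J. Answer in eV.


Radius R = 12/2 nm = 6e-09 m
Confinement energy dE = pi^2 * hbar^2 / (2 * m_eff * m_e * R^2)
dE = pi^2 * (1.055e-34)^2 / (2 * 0.072 * 9.109e-31 * (6e-09)^2) J, divided by 1.602e-19 J/eV
dE = 0.1452 eV
Total band gap = E_g(bulk) + dE = 2.83 + 0.1452 = 2.9752 eV

2.9752


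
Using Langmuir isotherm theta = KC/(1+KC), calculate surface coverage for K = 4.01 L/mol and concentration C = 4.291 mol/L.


Langmuir isotherm: theta = K*C / (1 + K*C)
K*C = 4.01 * 4.291 = 17.20691
theta = 17.20691 / (1 + 17.20691) = 17.20691 / 18.20691
theta = 0.9451

0.9451


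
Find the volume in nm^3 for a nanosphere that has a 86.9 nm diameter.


Radius r = 86.9/2 = 43.45 nm
Volume V = (4/3) * pi * r^3
V = (4/3) * pi * (43.45)^3
V = 343603.79 nm^3

343603.79


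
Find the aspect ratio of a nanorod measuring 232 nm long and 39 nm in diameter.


Aspect ratio AR = length / diameter
AR = 232 / 39
AR = 5.95

5.95


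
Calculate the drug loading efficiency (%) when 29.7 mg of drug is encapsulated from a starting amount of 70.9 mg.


Drug loading efficiency = (drug loaded / drug initial) * 100
DLE = 29.7 / 70.9 * 100
DLE = 0.4189 * 100
DLE = 41.89%

41.89


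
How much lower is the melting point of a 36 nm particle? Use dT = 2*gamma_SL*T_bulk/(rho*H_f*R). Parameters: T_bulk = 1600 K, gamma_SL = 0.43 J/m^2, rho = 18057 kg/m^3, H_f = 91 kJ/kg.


Radius R = 36/2 = 18 nm = 1.8e-08 m
Convert H_f = 91 kJ/kg = 91000 J/kg
dT = 2 * gamma_SL * T_bulk / (rho * H_f * R)
dT = 2 * 0.43 * 1600 / (18057 * 91000 * 1.8e-08)
dT = 46.5 K

46.5


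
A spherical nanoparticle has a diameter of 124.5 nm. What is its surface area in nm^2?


Radius r = 124.5/2 = 62.25 nm
Surface area SA = 4 * pi * r^2
SA = 4 * pi * (62.25)^2
SA = 48695.47 nm^2

48695.47


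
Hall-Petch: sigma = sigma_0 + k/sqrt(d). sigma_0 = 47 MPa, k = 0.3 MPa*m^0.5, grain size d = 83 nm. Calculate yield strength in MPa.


d = 83 nm = 8.3e-08 m
sqrt(d) = 0.0002880972
Hall-Petch contribution = k / sqrt(d) = 0.3 / 0.0002880972 = 1041.3 MPa
sigma = sigma_0 + k/sqrt(d) = 47 + 1041.3 = 1088.3 MPa

1088.3


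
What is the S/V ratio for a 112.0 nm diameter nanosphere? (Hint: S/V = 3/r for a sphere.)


Radius r = 112.0/2 = 56 nm
S/V = 3 / r = 3 / 56
S/V = 0.0536 nm^-1

0.0536


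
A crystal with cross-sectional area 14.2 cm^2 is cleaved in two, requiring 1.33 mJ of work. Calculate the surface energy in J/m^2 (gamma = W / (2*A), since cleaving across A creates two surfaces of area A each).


Convert: A = 14.2 cm^2 = 0.00142 m^2, W = 1.33 mJ = 0.00133 J
Cleaving exposes two faces of area A, so total new surface = 2*A and gamma = W / (2*A)
gamma = 0.00133 / (2 * 0.00142)
gamma = 0.468 J/m^2

0.468


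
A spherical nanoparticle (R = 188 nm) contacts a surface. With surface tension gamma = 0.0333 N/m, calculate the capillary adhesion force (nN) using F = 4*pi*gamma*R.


Convert radius: R = 188 nm = 1.88e-07 m
F = 4 * pi * gamma * R
F = 4 * pi * 0.0333 * 1.88e-07
F = 7.86705e-08 N = 78.6705 nN

78.6705


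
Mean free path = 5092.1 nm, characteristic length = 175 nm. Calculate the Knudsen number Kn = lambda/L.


Knudsen number Kn = lambda / L
Kn = 5092.1 / 175
Kn = 29.0977

29.0977


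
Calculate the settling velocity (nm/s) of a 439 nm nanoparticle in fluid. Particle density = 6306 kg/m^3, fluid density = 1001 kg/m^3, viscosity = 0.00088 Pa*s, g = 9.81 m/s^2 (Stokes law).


Radius R = 439/2 nm = 2.195e-07 m
Density difference = 6306 - 1001 = 5305 kg/m^3
v = 2 * R^2 * (rho_p - rho_f) * g / (9 * eta)
v = 2 * (2.195e-07)^2 * 5305 * 9.81 / (9 * 0.00088)
v = 6.33182e-07 m/s = 633.1816 nm/s

633.1816


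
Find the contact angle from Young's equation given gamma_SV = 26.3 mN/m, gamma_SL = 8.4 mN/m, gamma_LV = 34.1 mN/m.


cos(theta) = (gamma_SV - gamma_SL) / gamma_LV
cos(theta) = (26.3 - 8.4) / 34.1
cos(theta) = 0.524927
theta = arccos(0.524927) = 58.34 degrees

58.34


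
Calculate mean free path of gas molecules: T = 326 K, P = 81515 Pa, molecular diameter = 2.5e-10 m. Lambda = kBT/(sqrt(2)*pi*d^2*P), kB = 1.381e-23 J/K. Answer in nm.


Mean free path: lambda = kB*T / (sqrt(2) * pi * d^2 * P)
lambda = 1.381e-23 * 326 / (sqrt(2) * pi * (2.5e-10)^2 * 81515)
lambda = 1.98897e-07 m
lambda = 198.9 nm

198.9


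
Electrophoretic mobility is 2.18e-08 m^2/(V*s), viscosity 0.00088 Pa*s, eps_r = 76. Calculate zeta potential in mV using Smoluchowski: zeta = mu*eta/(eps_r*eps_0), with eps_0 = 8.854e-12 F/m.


Smoluchowski equation: zeta = mu * eta / (eps_r * eps_0)
zeta = 2.18e-08 * 0.00088 / (76 * 8.854e-12)
zeta = 0.028509 V = 28.51 mV

28.51


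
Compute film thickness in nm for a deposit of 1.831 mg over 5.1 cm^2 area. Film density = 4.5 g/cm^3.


Convert: m = 1.831 mg = 1.8310e-06 kg, A = 5.1 cm^2 = 5.1000e-04 m^2, rho = 4.5 g/cm^3 = 4500 kg/m^3
t = m / (A * rho)
t = 1.8310e-06 / (5.1000e-04 * 4500)
t = 7.9782e-07 m = 797.8 nm

797.8


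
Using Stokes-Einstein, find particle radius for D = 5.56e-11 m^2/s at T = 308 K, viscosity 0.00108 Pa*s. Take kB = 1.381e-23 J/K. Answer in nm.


Stokes-Einstein: R = kB*T / (6*pi*eta*D)
R = 1.381e-23 * 308 / (6 * pi * 0.00108 * 5.56e-11)
R = 3.7579e-09 m = 3.76 nm

3.76


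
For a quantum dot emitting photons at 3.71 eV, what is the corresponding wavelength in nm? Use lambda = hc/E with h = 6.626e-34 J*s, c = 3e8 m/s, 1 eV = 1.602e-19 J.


Convert energy: E = 3.71 eV = 3.71 * 1.602e-19 = 5.94342e-19 J
lambda = h*c / E = 6.626e-34 * 3e8 / 5.94342e-19
lambda = 3.34454e-07 m = 334.5 nm

334.5


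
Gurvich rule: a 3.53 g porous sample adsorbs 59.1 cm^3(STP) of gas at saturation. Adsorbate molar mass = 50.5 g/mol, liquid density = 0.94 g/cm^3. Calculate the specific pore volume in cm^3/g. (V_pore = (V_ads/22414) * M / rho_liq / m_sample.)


Moles adsorbed n = V_ads / 22414 = 59.1 / 22414 = 2.636745e-03 mol
Liquid volume V_liq = n * M / rho_liq = 2.636745e-03 * 50.5 / 0.94 = 0.14165 cm^3
Specific pore volume V_pore = V_liq / m_sample = 0.14165 / 3.53
V_pore = 0.0401 cm^3/g

0.0401


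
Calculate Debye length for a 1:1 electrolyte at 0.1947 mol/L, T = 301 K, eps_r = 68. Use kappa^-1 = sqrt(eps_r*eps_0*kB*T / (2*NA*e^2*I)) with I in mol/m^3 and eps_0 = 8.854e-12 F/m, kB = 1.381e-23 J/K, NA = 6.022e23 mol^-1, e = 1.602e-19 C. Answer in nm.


Ionic strength I = 0.1947 * 1^2 * 1000 = 194.7 mol/m^3
kappa^-1 = sqrt(68 * 8.854e-12 * 1.381e-23 * 301 / (2 * 6.022e23 * (1.602e-19)^2 * 194.7))
kappa^-1 = 0.645 nm

0.645


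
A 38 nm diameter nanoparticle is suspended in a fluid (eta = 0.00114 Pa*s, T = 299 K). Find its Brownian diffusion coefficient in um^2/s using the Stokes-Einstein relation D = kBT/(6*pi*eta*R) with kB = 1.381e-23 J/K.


Radius R = 38/2 = 19 nm = 1.9e-08 m
D = kB*T / (6*pi*eta*R)
D = 1.381e-23 * 299 / (6 * pi * 0.00114 * 1.9e-08)
D = 1.01136e-11 m^2/s = 10.114 um^2/s

10.114


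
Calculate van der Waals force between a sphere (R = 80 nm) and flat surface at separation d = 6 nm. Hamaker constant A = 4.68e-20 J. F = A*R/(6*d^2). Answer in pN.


Convert to SI: R = 80 nm = 8e-08 m, d = 6 nm = 6e-09 m
F = A * R / (6 * d^2)
F = 4.68e-20 * 8e-08 / (6 * (6e-09)^2)
F = 1.73333e-11 N = 17.333 pN

17.333


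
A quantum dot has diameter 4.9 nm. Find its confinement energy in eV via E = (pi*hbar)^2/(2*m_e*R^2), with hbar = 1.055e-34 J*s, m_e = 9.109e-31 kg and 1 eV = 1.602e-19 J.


Radius R = 4.9/2 = 2.45 nm = 2.45e-09 m
E = (pi * 1.055e-34)^2 / (2 * 9.109e-31 * (2.45e-09)^2)
E(J) = 1.00455e-20
E = E(J) / 1.602e-19 = 0.0627 eV

0.0627


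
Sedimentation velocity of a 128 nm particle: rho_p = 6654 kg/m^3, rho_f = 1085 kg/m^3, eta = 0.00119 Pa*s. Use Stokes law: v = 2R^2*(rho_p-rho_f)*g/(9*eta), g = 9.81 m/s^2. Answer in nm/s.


Radius R = 128/2 nm = 6.4e-08 m
Density difference = 6654 - 1085 = 5569 kg/m^3
v = 2 * R^2 * (rho_p - rho_f) * g / (9 * eta)
v = 2 * (6.4e-08)^2 * 5569 * 9.81 / (9 * 0.00119)
v = 4.17875e-08 m/s = 41.7875 nm/s

41.7875


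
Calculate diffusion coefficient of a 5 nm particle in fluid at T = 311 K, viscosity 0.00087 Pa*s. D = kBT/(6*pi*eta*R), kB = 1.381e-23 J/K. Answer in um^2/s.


Radius R = 5/2 = 2.5 nm = 2.5e-09 m
D = kB*T / (6*pi*eta*R)
D = 1.381e-23 * 311 / (6 * pi * 0.00087 * 2.5e-09)
D = 1.0476e-10 m^2/s = 104.76 um^2/s

104.76


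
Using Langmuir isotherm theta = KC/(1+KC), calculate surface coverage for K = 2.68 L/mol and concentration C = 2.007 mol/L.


Langmuir isotherm: theta = K*C / (1 + K*C)
K*C = 2.68 * 2.007 = 5.37876
theta = 5.37876 / (1 + 5.37876) = 5.37876 / 6.37876
theta = 0.8432

0.8432


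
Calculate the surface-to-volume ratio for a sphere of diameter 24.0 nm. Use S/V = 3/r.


Radius r = 24.0/2 = 12 nm
S/V = 3 / r = 3 / 12
S/V = 0.25 nm^-1

0.25


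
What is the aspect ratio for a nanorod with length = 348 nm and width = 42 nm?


Aspect ratio AR = length / diameter
AR = 348 / 42
AR = 8.29

8.29


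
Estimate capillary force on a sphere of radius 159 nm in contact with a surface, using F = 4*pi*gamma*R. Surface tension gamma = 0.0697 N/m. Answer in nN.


Convert radius: R = 159 nm = 1.59e-07 m
F = 4 * pi * gamma * R
F = 4 * pi * 0.0697 * 1.59e-07
F = 1.39264e-07 N = 139.2643 nN

139.2643


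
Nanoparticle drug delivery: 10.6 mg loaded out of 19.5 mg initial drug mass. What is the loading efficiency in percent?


Drug loading efficiency = (drug loaded / drug initial) * 100
DLE = 10.6 / 19.5 * 100
DLE = 0.5436 * 100
DLE = 54.36%

54.36


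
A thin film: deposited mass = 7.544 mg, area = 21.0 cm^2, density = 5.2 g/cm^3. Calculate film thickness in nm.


Convert: m = 7.544 mg = 7.5440e-06 kg, A = 21.0 cm^2 = 2.1000e-03 m^2, rho = 5.2 g/cm^3 = 5200 kg/m^3
t = m / (A * rho)
t = 7.5440e-06 / (2.1000e-03 * 5200)
t = 6.9084e-07 m = 690.8 nm

690.8


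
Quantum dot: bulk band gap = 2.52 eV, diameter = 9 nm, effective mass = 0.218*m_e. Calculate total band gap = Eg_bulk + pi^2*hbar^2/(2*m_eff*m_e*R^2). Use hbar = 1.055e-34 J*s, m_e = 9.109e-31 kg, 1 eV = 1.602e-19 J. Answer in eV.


Radius R = 9/2 nm = 4.5e-09 m
Confinement energy dE = pi^2 * hbar^2 / (2 * m_eff * m_e * R^2)
dE = pi^2 * (1.055e-34)^2 / (2 * 0.218 * 9.109e-31 * (4.5e-09)^2) J, divided by 1.602e-19 J/eV
dE = 0.0853 eV
Total band gap = E_g(bulk) + dE = 2.52 + 0.0853 = 2.6053 eV

2.6053


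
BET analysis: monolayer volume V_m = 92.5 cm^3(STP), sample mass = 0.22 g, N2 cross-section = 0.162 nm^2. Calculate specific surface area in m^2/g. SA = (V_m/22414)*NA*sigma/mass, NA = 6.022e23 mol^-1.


Number of moles in monolayer = V_m / 22414 = 92.5 / 22414 = 0.00412688
Number of molecules = moles * NA = 0.00412688 * 6.022e23
SA = molecules * sigma / mass
SA = (92.5 / 22414) * 6.022e23 * 0.162e-18 / 0.22
SA = 1830.0 m^2/g

1830.0


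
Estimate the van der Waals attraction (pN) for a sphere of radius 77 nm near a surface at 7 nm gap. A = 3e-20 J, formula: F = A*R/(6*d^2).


Convert to SI: R = 77 nm = 7.7e-08 m, d = 7 nm = 7e-09 m
F = A * R / (6 * d^2)
F = 3e-20 * 7.7e-08 / (6 * (7e-09)^2)
F = 7.85714e-12 N = 7.857 pN

7.857


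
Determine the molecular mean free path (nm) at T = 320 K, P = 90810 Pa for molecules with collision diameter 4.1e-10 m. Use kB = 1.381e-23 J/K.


Mean free path: lambda = kB*T / (sqrt(2) * pi * d^2 * P)
lambda = 1.381e-23 * 320 / (sqrt(2) * pi * (4.1e-10)^2 * 90810)
lambda = 6.51594e-08 m
lambda = 65.16 nm

65.16


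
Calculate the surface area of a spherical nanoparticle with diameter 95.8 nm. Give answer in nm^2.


Radius r = 95.8/2 = 47.9 nm
Surface area SA = 4 * pi * r^2
SA = 4 * pi * (47.9)^2
SA = 28832.41 nm^2

28832.41


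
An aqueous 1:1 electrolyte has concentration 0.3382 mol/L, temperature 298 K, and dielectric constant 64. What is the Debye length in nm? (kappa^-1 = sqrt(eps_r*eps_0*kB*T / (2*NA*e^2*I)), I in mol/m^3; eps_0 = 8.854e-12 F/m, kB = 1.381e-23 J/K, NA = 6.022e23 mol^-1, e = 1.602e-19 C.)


Ionic strength I = 0.3382 * 1^2 * 1000 = 338.2 mol/m^3
kappa^-1 = sqrt(64 * 8.854e-12 * 1.381e-23 * 298 / (2 * 6.022e23 * (1.602e-19)^2 * 338.2))
kappa^-1 = 0.472 nm

0.472


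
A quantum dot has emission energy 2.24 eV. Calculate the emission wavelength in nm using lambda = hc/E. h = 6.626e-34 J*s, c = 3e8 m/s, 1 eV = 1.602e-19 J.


Convert energy: E = 2.24 eV = 2.24 * 1.602e-19 = 3.58848e-19 J
lambda = h*c / E = 6.626e-34 * 3e8 / 3.58848e-19
lambda = 5.53939e-07 m = 553.9 nm

553.9


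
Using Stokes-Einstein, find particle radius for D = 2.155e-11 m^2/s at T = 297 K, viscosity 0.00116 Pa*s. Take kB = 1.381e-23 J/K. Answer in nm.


Stokes-Einstein: R = kB*T / (6*pi*eta*D)
R = 1.381e-23 * 297 / (6 * pi * 0.00116 * 2.155e-11)
R = 8.7045e-09 m = 8.7 nm

8.7


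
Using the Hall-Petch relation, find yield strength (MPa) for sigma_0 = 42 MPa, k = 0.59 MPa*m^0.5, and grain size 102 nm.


d = 102 nm = 1.02e-07 m
sqrt(d) = 0.0003193744
Hall-Petch contribution = k / sqrt(d) = 0.59 / 0.0003193744 = 1847.4 MPa
sigma = sigma_0 + k/sqrt(d) = 42 + 1847.4 = 1889.4 MPa

1889.4


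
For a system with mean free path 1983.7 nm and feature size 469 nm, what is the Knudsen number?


Knudsen number Kn = lambda / L
Kn = 1983.7 / 469
Kn = 4.2296

4.2296


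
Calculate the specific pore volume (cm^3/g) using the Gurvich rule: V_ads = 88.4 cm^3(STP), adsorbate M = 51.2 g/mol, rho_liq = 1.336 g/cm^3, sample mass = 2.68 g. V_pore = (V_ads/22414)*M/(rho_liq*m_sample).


Moles adsorbed n = V_ads / 22414 = 88.4 / 22414 = 3.943964e-03 mol
Liquid volume V_liq = n * M / rho_liq = 3.943964e-03 * 51.2 / 1.336 = 0.15115 cm^3
Specific pore volume V_pore = V_liq / m_sample = 0.15115 / 2.68
V_pore = 0.0564 cm^3/g

0.0564


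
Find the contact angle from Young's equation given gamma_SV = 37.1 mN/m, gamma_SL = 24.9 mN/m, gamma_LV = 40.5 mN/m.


cos(theta) = (gamma_SV - gamma_SL) / gamma_LV
cos(theta) = (37.1 - 24.9) / 40.5
cos(theta) = 0.301235
theta = arccos(0.301235) = 72.47 degrees

72.47


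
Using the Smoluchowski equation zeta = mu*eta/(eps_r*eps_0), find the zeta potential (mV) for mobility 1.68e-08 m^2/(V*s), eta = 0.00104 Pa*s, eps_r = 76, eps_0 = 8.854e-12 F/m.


Smoluchowski equation: zeta = mu * eta / (eps_r * eps_0)
zeta = 1.68e-08 * 0.00104 / (76 * 8.854e-12)
zeta = 0.025965 V = 25.97 mV

25.97


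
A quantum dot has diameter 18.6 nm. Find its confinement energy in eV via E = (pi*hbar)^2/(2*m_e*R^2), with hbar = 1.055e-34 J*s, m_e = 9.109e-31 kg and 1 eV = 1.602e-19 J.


Radius R = 18.6/2 = 9.3 nm = 9.3e-09 m
E = (pi * 1.055e-34)^2 / (2 * 9.109e-31 * (9.3e-09)^2)
E(J) = 6.97169e-22
E = E(J) / 1.602e-19 = 0.0044 eV

0.0044
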